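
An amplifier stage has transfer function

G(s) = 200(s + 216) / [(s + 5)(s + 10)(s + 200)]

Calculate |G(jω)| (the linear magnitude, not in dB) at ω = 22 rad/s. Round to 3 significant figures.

0.396

At s = jω = j22:
zero (s+216): 216 + j22 → |·| = √(216²+22²) = √47140 ≈ 217.12, ∠ = arctan(22/216) ≈ 5.82°
pole (s+5): 5 + j22 → |·| = √(5²+22²) = √509 ≈ 22.561, ∠ = arctan(22/5) ≈ 77.20°
pole (s+10): 10 + j22 → |·| = √(10²+22²) = √584 ≈ 24.166, ∠ = arctan(22/10) ≈ 65.56°
pole (s+200): 200 + j22 → |·| = √(200²+22²) = √40484 ≈ 201.21, ∠ = arctan(22/200) ≈ 6.28°
|G| = 200 · 217.12 / 1.097e+05 ≈ 0.39584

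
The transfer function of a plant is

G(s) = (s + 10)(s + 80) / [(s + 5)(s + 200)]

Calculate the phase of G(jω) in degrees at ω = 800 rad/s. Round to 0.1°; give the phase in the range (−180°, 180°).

8.0°

At s = jω = j800:
zero (s+10): 10 + j800 → |·| = √(10²+800²) = √640100 ≈ 800.06, ∠ = arctan(800/10) ≈ 89.28°
zero (s+80): 80 + j800 → |·| = √(80²+800²) = √646400 ≈ 803.99, ∠ = arctan(800/80) ≈ 84.29°
pole (s+5): 5 + j800 → |·| = √(5²+800²) = √640025 ≈ 800.02, ∠ = arctan(800/5) ≈ 89.64°
pole (s+200): 200 + j800 → |·| = √(200²+800²) = √680000 ≈ 824.62, ∠ = arctan(800/200) ≈ 75.96°
∠G = 173.57° − 165.60° = 7.97°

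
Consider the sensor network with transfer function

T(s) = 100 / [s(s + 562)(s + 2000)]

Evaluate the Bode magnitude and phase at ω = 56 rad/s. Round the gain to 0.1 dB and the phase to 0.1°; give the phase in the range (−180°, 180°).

At s = jω = j56:
pole (s+562): 562 + j56 → |·| = √(562²+56²) = √318980 ≈ 564.78, ∠ = arctan(56/562) ≈ 5.69°
pole (s+2000): 2000 + j56 → |·| = √(2000²+56²) = √4003136 ≈ 2000.8, ∠ = arctan(56/2000) ≈ 1.60°
pole at origin: |s| = 56, ∠ = 90.00° (in denominator)
|T| = 100 / 6.3281e+07 ≈ 1.5803e-06
Gain = 20 log₁₀(1.5803e-06) ≈ -116.03 dB
∠T = 0.00° − 97.29° = -97.29°

-116.0 dB, -97.3°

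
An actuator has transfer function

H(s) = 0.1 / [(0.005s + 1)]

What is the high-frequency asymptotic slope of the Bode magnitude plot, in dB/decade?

-20 dB/decade

Each pole contributes −20 dB/decade at high frequency; each zero contributes +20 dB/decade.
Net: 0 zero(s) − 1 pole(s) → -20 dB/decade.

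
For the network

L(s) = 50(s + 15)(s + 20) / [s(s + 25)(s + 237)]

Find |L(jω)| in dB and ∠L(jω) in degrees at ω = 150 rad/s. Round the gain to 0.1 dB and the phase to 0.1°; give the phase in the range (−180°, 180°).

-15.0 dB, -36.2°

At s = jω = j150:
zero (s+15): 15 + j150 → |·| = √(15²+150²) = √22725 ≈ 150.75, ∠ = arctan(150/15) ≈ 84.29°
zero (s+20): 20 + j150 → |·| = √(20²+150²) = √22900 ≈ 151.33, ∠ = arctan(150/20) ≈ 82.41°
pole (s+25): 25 + j150 → |·| = √(25²+150²) = √23125 ≈ 152.07, ∠ = arctan(150/25) ≈ 80.54°
pole (s+237): 237 + j150 → |·| = √(237²+150²) = √78669 ≈ 280.48, ∠ = arctan(150/237) ≈ 32.33°
pole at origin: |s| = 150, ∠ = 90.00° (in denominator)
|L| = 50 · 22813 / 6.3979e+06 ≈ 0.17829
Gain = 20 log₁₀(0.17829) ≈ -14.98 dB
∠L = 166.70° − 202.87° = -36.17°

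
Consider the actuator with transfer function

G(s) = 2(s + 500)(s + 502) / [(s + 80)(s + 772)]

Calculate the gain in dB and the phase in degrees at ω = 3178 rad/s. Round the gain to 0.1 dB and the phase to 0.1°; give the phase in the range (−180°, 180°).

6.0 dB, -2.8°

At s = jω = j3178:
zero (s+500): 500 + j3178 → |·| = √(500²+3178²) = √10349684 ≈ 3217.1, ∠ = arctan(3178/500) ≈ 81.06°
zero (s+502): 502 + j3178 → |·| = √(502²+3178²) = √10351688 ≈ 3217.4, ∠ = arctan(3178/502) ≈ 81.02°
pole (s+80): 80 + j3178 → |·| = √(80²+3178²) = √10106084 ≈ 3179, ∠ = arctan(3178/80) ≈ 88.56°
pole (s+772): 772 + j3178 → |·| = √(772²+3178²) = √10695668 ≈ 3270.4, ∠ = arctan(3178/772) ≈ 76.35°
|G| = 2 · 1.0351e+07 / 1.0397e+07 ≈ 1.9912
Gain = 20 log₁₀(1.9912) ≈ 5.98 dB
∠G = 162.08° − 164.91° = -2.83°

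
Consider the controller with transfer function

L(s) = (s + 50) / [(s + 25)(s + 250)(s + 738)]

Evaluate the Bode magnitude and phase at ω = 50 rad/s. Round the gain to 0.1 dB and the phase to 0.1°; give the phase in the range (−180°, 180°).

-103.5 dB, -33.6°

At s = jω = j50:
zero (s+50): 50 + j50 → |·| = √(50²+50²) = √5000 ≈ 70.711, ∠ = arctan(50/50) ≈ 45.00°
pole (s+25): 25 + j50 → |·| = √(25²+50²) = √3125 ≈ 55.902, ∠ = arctan(50/25) ≈ 63.43°
pole (s+250): 250 + j50 → |·| = √(250²+50²) = √65000 ≈ 254.95, ∠ = arctan(50/250) ≈ 11.31°
pole (s+738): 738 + j50 → |·| = √(738²+50²) = √547144 ≈ 739.69, ∠ = arctan(50/738) ≈ 3.88°
|L| = 1 · 70.711 / 1.0542e+07 ≈ 6.7076e-06
Gain = 20 log₁₀(6.7076e-06) ≈ -103.47 dB
∠L = 45.00° − 78.62° = -33.62°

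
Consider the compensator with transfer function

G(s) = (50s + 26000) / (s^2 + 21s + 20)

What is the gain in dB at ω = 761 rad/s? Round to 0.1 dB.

Substitute s = j761:
Numerator: 50(j761) + 26000 = 26000 + j38050
Denominator: (j761)^2 + 21(j761) + 20 = -579101 + j15981
|N| = √(26000² + 38050²) ≈ 46085, ∠N ≈ 55.65°
|D| = √(579101² + 15981²) ≈ 5.7932e+05, ∠D ≈ 178.42°
|G| = 46085 / 5.7932e+05 ≈ 0.07955
Gain = 20 log₁₀(0.07955) ≈ -21.99 dB

-22.0 dB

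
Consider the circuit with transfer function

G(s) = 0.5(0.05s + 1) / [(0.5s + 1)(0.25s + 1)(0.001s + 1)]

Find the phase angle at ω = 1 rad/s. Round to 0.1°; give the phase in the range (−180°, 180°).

At ω = 1 rad/s:
zero (1 + j1·0.05) = 1 + j0.05 → |·| ≈ 1.0012, ∠ ≈ 2.86°
pole (1 + j1·0.5) = 1 + j0.5 → |·| ≈ 1.118, ∠ ≈ 26.57°
pole (1 + j1·0.25) = 1 + j0.25 → |·| ≈ 1.0308, ∠ ≈ 14.04°
pole (1 + j1·0.001) = 1 + j0.001 → |·| ≈ 1, ∠ ≈ 0.06°
∠G = (2.86°) − (26.57° + 14.04° + 0.06°) = -37.81°

-37.8°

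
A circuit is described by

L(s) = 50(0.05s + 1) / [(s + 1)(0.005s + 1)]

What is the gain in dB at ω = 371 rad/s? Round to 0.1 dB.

1.5 dB

At ω = 371 rad/s:
zero (1 + j371·0.05) = 1 + j18.55 → |·| ≈ 18.577, ∠ ≈ 86.91°
pole (1 + j371·1) = 1 + j371 → |·| ≈ 371, ∠ ≈ 89.85°
pole (1 + j371·0.005) = 1 + j1.855 → |·| ≈ 2.1074, ∠ ≈ 61.67°
|L| = 50 · 18.577 / (371 · 2.1074) ≈ 1.188
Gain = 20 log₁₀(1.188) ≈ 1.50 dB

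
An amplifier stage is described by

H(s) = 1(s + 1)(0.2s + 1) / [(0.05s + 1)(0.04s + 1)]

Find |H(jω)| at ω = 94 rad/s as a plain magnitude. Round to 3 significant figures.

94.7

At ω = 94 rad/s:
zero (1 + j94·1) = 1 + j94 → |·| ≈ 94.005, ∠ ≈ 89.39°
zero (1 + j94·0.2) = 1 + j18.8 → |·| ≈ 18.827, ∠ ≈ 86.96°
pole (1 + j94·0.05) = 1 + j4.7 → |·| ≈ 4.8052, ∠ ≈ 77.99°
pole (1 + j94·0.04) = 1 + j3.76 → |·| ≈ 3.8907, ∠ ≈ 75.11°
|H| = 1 · 94.005 · 18.827 / (4.8052 · 3.8907) ≈ 94.666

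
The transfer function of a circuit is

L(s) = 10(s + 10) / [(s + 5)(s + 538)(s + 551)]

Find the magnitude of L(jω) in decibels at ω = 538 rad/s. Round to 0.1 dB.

-95.4 dB

At s = jω = j538:
zero (s+10): 10 + j538 → |·| = √(10²+538²) = √289544 ≈ 538.09, ∠ = arctan(538/10) ≈ 88.94°
pole (s+5): 5 + j538 → |·| = √(5²+538²) = √289469 ≈ 538.02, ∠ = arctan(538/5) ≈ 89.47°
pole (s+538): 538 + j538 → |·| = √(538²+538²) = √578888 ≈ 760.85, ∠ = arctan(538/538) ≈ 45.00°
pole (s+551): 551 + j538 → |·| = √(551²+538²) = √593045 ≈ 770.09, ∠ = arctan(538/551) ≈ 44.32°
|L| = 10 · 538.09 / 3.1524e+08 ≈ 1.7069e-05
Gain = 20 log₁₀(1.7069e-05) ≈ -95.36 dB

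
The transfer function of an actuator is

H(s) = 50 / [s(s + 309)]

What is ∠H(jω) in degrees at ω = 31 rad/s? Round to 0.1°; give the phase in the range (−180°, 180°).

-95.7°

At s = jω = j31:
pole (s+309): 309 + j31 → |·| = √(309²+31²) = √96442 ≈ 310.55, ∠ = arctan(31/309) ≈ 5.73°
pole at origin: |s| = 31, ∠ = 90.00° (in denominator)
∠H = 0.00° − 95.73° = -95.73°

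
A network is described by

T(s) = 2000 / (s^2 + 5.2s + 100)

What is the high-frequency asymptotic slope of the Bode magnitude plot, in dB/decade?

-40 dB/decade

Each pole contributes −20 dB/decade at high frequency; each zero contributes +20 dB/decade.
Net: 0 zero(s) − 2 pole(s) → -40 dB/decade.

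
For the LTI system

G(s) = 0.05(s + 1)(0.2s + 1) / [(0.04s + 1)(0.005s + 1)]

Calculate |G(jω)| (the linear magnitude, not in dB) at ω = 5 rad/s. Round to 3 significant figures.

0.353

At ω = 5 rad/s:
zero (1 + j5·1) = 1 + j5 → |·| ≈ 5.099, ∠ ≈ 78.69°
zero (1 + j5·0.2) = 1 + j1 → |·| ≈ 1.4142, ∠ ≈ 45.00°
pole (1 + j5·0.04) = 1 + j0.2 → |·| ≈ 1.0198, ∠ ≈ 11.31°
pole (1 + j5·0.005) = 1 + j0.025 → |·| ≈ 1.0003, ∠ ≈ 1.43°
|G| = 0.05 · 5.099 · 1.4142 / (1.0198 · 1.0003) ≈ 0.35344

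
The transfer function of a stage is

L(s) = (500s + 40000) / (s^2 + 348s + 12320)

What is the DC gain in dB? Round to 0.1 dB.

10.2 dB

L(0) = 40000 / 12320 ≈ 3.2468
20 log₁₀(3.2468) ≈ 10.23 dB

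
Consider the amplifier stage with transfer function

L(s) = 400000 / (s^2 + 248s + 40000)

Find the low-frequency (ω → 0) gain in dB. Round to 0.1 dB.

L(0) = 400000 / 40000 = 10
20 log₁₀(10) ≈ 20.00 dB

20.0 dB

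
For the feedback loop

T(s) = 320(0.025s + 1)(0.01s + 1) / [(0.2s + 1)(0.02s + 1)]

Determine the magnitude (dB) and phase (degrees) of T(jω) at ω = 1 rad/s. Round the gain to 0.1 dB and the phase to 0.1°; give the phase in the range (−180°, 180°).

At ω = 1 rad/s:
zero (1 + j1·0.025) = 1 + j0.025 → |·| ≈ 1.0003, ∠ ≈ 1.43°
zero (1 + j1·0.01) = 1 + j0.01 → |·| ≈ 1, ∠ ≈ 0.57°
pole (1 + j1·0.2) = 1 + j0.2 → |·| ≈ 1.0198, ∠ ≈ 11.31°
pole (1 + j1·0.02) = 1 + j0.02 → |·| ≈ 1.0002, ∠ ≈ 1.15°
|T| = 320 · 1.0003 · 1 / (1.0198 · 1.0002) ≈ 313.82
Gain = 20 log₁₀(313.82) ≈ 49.93 dB
∠T = (1.43° + 0.57°) − (11.31° + 1.15°) = -10.46°

49.9 dB, -10.5°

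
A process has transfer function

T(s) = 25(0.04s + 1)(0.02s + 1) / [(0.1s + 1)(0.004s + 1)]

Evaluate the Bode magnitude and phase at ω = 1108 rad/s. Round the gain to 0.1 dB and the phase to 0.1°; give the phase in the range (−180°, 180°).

At ω = 1108 rad/s:
zero (1 + j1108·0.04) = 1 + j44.32 → |·| ≈ 44.331, ∠ ≈ 88.71°
zero (1 + j1108·0.02) = 1 + j22.16 → |·| ≈ 22.183, ∠ ≈ 87.42°
pole (1 + j1108·0.1) = 1 + j110.8 → |·| ≈ 110.8, ∠ ≈ 89.48°
pole (1 + j1108·0.004) = 1 + j4.432 → |·| ≈ 4.5434, ∠ ≈ 77.29°
|T| = 25 · 44.331 · 22.183 / (110.8 · 4.5434) ≈ 48.837
Gain = 20 log₁₀(48.837) ≈ 33.77 dB
∠T = (88.71° + 87.42°) − (89.48° + 77.29°) = 9.36°

33.8 dB, 9.4°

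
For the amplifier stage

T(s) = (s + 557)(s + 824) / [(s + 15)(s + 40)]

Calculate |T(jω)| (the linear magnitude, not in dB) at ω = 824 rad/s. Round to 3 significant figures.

1.70

At s = jω = j824:
zero (s+557): 557 + j824 → |·| = √(557²+824²) = √989225 ≈ 994.6, ∠ = arctan(824/557) ≈ 55.94°
zero (s+824): 824 + j824 → |·| = √(824²+824²) = √1357952 ≈ 1165.3, ∠ = arctan(824/824) ≈ 45.00°
pole (s+15): 15 + j824 → |·| = √(15²+824²) = √679201 ≈ 824.14, ∠ = arctan(824/15) ≈ 88.96°
pole (s+40): 40 + j824 → |·| = √(40²+824²) = √680576 ≈ 824.97, ∠ = arctan(824/40) ≈ 87.22°
|T| = 1 · 1.159e+06 / 6.7989e+05 ≈ 1.7047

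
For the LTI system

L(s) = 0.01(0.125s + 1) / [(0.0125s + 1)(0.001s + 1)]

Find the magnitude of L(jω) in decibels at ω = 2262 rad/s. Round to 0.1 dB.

At ω = 2262 rad/s:
zero (1 + j2262·0.125) = 1 + j282.75 → |·| ≈ 282.75, ∠ ≈ 89.80°
pole (1 + j2262·0.0125) = 1 + j28.275 → |·| ≈ 28.293, ∠ ≈ 87.97°
pole (1 + j2262·0.001) = 1 + j2.262 → |·| ≈ 2.4732, ∠ ≈ 66.15°
|L| = 0.01 · 282.75 / (28.293 · 2.4732) ≈ 0.040408
Gain = 20 log₁₀(0.040408) ≈ -27.87 dB

-27.9 dB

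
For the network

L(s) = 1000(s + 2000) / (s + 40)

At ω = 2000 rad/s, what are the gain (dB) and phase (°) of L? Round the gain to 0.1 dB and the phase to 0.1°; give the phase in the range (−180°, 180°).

At s = jω = j2000:
zero (s+2000): 2000 + j2000 → |·| = √(2000²+2000²) = √8000000 ≈ 2828.4, ∠ = arctan(2000/2000) ≈ 45.00°
pole (s+40): 40 + j2000 → |·| = √(40²+2000²) = √4001600 ≈ 2000.4, ∠ = arctan(2000/40) ≈ 88.85°
|L| = 1000 · 2828.4 / 2000.4 ≈ 1413.9
Gain = 20 log₁₀(1413.9) ≈ 63.01 dB
∠L = 45.00° − 88.85° = -43.85°

63.0 dB, -43.9°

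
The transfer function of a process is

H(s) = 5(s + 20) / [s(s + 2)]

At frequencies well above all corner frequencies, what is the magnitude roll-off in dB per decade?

-20 dB/decade

Each pole contributes −20 dB/decade at high frequency; each zero contributes +20 dB/decade.
Net: 1 zero(s) − 2 pole(s) → -20 dB/decade.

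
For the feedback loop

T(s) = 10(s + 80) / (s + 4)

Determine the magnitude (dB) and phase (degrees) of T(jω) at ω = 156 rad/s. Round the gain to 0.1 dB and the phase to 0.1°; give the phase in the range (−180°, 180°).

21.0 dB, -25.7°

At s = jω = j156:
zero (s+80): 80 + j156 → |·| = √(80²+156²) = √30736 ≈ 175.32, ∠ = arctan(156/80) ≈ 62.85°
pole (s+4): 4 + j156 → |·| = √(4²+156²) = √24352 ≈ 156.05, ∠ = arctan(156/4) ≈ 88.53°
|T| = 10 · 175.32 / 156.05 ≈ 11.235
Gain = 20 log₁₀(11.235) ≈ 21.01 dB
∠T = 62.85° − 88.53° = -25.68°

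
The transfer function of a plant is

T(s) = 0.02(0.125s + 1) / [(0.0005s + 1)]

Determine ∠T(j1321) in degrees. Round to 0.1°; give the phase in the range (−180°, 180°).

56.2°

At ω = 1321 rad/s:
zero (1 + j1321·0.125) = 1 + j165.125 → |·| ≈ 165.13, ∠ ≈ 89.65°
pole (1 + j1321·0.0005) = 1 + j0.6605 → |·| ≈ 1.1984, ∠ ≈ 33.44°
∠T = (89.65°) − (33.44°) = 56.21°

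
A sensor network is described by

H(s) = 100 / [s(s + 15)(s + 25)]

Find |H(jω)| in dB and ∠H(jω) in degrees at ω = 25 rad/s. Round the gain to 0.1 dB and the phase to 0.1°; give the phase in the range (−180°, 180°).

At s = jω = j25:
pole (s+15): 15 + j25 → |·| = √(15²+25²) = √850 ≈ 29.155, ∠ = arctan(25/15) ≈ 59.04°
pole (s+25): 25 + j25 → |·| = √(25²+25²) = √1250 ≈ 35.355, ∠ = arctan(25/25) ≈ 45.00°
pole at origin: |s| = 25, ∠ = 90.00° (in denominator)
|H| = 100 / 25769 ≈ 0.0038806
Gain = 20 log₁₀(0.0038806) ≈ -48.22 dB
∠H = 0.00° − 194.04° = -194.04° ≡ 165.96° (principal value)

-48.2 dB, 166.0°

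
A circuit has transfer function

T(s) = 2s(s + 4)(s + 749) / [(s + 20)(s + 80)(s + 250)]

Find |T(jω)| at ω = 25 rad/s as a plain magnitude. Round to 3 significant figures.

At s = jω = j25:
zero (s+4): 4 + j25 → |·| = √(4²+25²) = √641 ≈ 25.318, ∠ = arctan(25/4) ≈ 80.91°
zero (s+749): 749 + j25 → |·| = √(749²+25²) = √561626 ≈ 749.42, ∠ = arctan(25/749) ≈ 1.91°
zero at origin: s = j25 → |·| = 25, ∠ = 90.00°
pole (s+20): 20 + j25 → |·| = √(20²+25²) = √1025 ≈ 32.016, ∠ = arctan(25/20) ≈ 51.34°
pole (s+80): 80 + j25 → |·| = √(80²+25²) = √7025 ≈ 83.815, ∠ = arctan(25/80) ≈ 17.35°
pole (s+250): 250 + j25 → |·| = √(250²+25²) = √63125 ≈ 251.25, ∠ = arctan(25/250) ≈ 5.71°
|T| = 2 · 4.7435e+05 / 6.7421e+05 ≈ 1.4071

1.41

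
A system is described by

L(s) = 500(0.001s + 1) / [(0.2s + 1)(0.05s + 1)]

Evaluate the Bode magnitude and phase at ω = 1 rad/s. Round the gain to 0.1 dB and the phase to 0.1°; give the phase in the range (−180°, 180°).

53.8 dB, -14.1°

At ω = 1 rad/s:
zero (1 + j1·0.001) = 1 + j0.001 → |·| ≈ 1, ∠ ≈ 0.06°
pole (1 + j1·0.2) = 1 + j0.2 → |·| ≈ 1.0198, ∠ ≈ 11.31°
pole (1 + j1·0.05) = 1 + j0.05 → |·| ≈ 1.0012, ∠ ≈ 2.86°
|L| = 500 · 1 / (1.0198 · 1.0012) ≈ 489.7
Gain = 20 log₁₀(489.7) ≈ 53.80 dB
∠L = (0.06°) − (11.31° + 2.86°) = -14.11°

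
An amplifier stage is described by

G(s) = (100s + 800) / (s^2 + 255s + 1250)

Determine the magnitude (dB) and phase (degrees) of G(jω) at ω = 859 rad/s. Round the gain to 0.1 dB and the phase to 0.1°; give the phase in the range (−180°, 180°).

Substitute s = j859:
Numerator: 100(j859) + 800 = 800 + j85900
Denominator: (j859)^2 + 255(j859) + 1250 = -736631 + j219045
|N| = √(800² + 85900²) ≈ 85904, ∠N ≈ 89.47°
|D| = √(736631² + 219045²) ≈ 7.6851e+05, ∠D ≈ 163.44°
|G| = 85904 / 7.6851e+05 ≈ 0.11178
Gain = 20 log₁₀(0.11178) ≈ -19.03 dB
∠G = 89.47° − 163.44° = -73.97°

-19.0 dB, -74.0°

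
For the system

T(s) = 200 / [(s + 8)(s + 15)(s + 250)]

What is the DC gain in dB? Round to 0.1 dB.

T(0) = 200 / (8·15·250) ≈ 0.0066667
20 log₁₀(0.0066667) ≈ -43.52 dB

-43.5 dB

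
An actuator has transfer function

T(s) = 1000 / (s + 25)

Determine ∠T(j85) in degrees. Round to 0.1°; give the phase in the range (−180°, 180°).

Substitute s = j85:
Numerator: 1000 = 1000 + j0
Denominator: (j85) + 25 = 25 + j85
|N| = √(1000² + 0²) ≈ 1000, ∠N ≈ 0.00°
|D| = √(25² + 85²) ≈ 88.6, ∠D ≈ 73.61°
∠T = 0.00° − 73.61° = -73.61°

-73.6°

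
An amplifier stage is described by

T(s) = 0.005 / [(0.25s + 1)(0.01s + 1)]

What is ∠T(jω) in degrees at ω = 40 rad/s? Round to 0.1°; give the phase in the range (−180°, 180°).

At ω = 40 rad/s:
pole (1 + j40·0.25) = 1 + j10 → |·| ≈ 10.05, ∠ ≈ 84.29°
pole (1 + j40·0.01) = 1 + j0.4 → |·| ≈ 1.077, ∠ ≈ 21.80°
∠T = (0°) − (84.29° + 21.80°) = -106.09°

-106.1°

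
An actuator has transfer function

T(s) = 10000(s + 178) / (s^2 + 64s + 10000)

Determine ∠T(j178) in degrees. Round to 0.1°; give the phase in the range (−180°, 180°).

-107.3°

At s = jω = j178:
zero (s+178): 178 + j178 → |·| = √(178²+178²) = √63368 ≈ 251.73, ∠ = arctan(178/178) ≈ 45.00°
quadratic: (j178)² + 64·j178 + 10000 = -21684 + j11392 → |·| ≈ 24494, ∠ ≈ 152.28°
∠T = 45.00° − 152.28° = -107.28°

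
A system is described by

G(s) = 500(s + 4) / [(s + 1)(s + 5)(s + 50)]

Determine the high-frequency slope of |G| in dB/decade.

Each pole contributes −20 dB/decade at high frequency; each zero contributes +20 dB/decade.
Net: 1 zero(s) − 3 pole(s) → -40 dB/decade.

-40 dB/decade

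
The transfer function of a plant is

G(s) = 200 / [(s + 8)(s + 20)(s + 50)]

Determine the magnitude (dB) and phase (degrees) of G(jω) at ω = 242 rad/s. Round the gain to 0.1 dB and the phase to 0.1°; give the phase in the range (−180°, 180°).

At s = jω = j242:
pole (s+8): 8 + j242 → |·| = √(8²+242²) = √58628 ≈ 242.13, ∠ = arctan(242/8) ≈ 88.11°
pole (s+20): 20 + j242 → |·| = √(20²+242²) = √58964 ≈ 242.83, ∠ = arctan(242/20) ≈ 85.28°
pole (s+50): 50 + j242 → |·| = √(50²+242²) = √61064 ≈ 247.11, ∠ = arctan(242/50) ≈ 78.33°
|G| = 200 / 1.4529e+07 ≈ 1.3766e-05
Gain = 20 log₁₀(1.3766e-05) ≈ -97.22 dB
∠G = 0.00° − 251.72° = -251.72° ≡ 108.28° (principal value)

-97.2 dB, 108.3°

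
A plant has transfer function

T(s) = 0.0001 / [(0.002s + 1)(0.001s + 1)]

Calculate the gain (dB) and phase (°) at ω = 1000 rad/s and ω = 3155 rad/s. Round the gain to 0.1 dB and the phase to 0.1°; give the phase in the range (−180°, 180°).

ω = 1000: -90.0 dB, -108.4°; ω = 3155: -106.5 dB, -153.4°

At ω = 1000 rad/s:
pole (1 + j1000·0.002) = 1 + j2 → |·| ≈ 2.2361, ∠ ≈ 63.43°
pole (1 + j1000·0.001) = 1 + j1 → |·| ≈ 1.4142, ∠ ≈ 45.00°
|T| = 0.0001 · 1 / (2.2361 · 1.4142) ≈ 3.1623e-05
Gain = 20 log₁₀(3.1623e-05) ≈ -90.00 dB
∠T = (0°) − (63.43° + 45.00°) = -108.43°

At ω = 3155 rad/s:
pole (1 + j3155·0.002) = 1 + j6.31 → |·| ≈ 6.3887, ∠ ≈ 80.99°
pole (1 + j3155·0.001) = 1 + j3.155 → |·| ≈ 3.3097, ∠ ≈ 72.41°
|T| = 0.0001 · 1 / (6.3887 · 3.3097) ≈ 4.7293e-06
Gain = 20 log₁₀(4.7293e-06) ≈ -106.50 dB
∠T = (0°) − (80.99° + 72.41°) = -153.40°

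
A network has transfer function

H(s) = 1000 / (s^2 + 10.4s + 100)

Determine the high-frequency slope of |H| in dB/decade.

Each pole contributes −20 dB/decade at high frequency; each zero contributes +20 dB/decade.
Net: 0 zero(s) − 2 pole(s) → -40 dB/decade.

-40 dB/decade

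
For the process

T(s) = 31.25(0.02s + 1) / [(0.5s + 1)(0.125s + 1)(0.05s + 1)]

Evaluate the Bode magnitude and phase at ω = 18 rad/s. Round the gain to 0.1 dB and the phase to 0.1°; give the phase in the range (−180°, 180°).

0.9 dB, -171.9°

At ω = 18 rad/s:
zero (1 + j18·0.02) = 1 + j0.36 → |·| ≈ 1.0628, ∠ ≈ 19.80°
pole (1 + j18·0.5) = 1 + j9 → |·| ≈ 9.0554, ∠ ≈ 83.66°
pole (1 + j18·0.125) = 1 + j2.25 → |·| ≈ 2.4622, ∠ ≈ 66.04°
pole (1 + j18·0.05) = 1 + j0.9 → |·| ≈ 1.3454, ∠ ≈ 41.99°
|T| = 31.25 · 1.0628 / (9.0554 · 2.4622 · 1.3454) ≈ 1.1072
Gain = 20 log₁₀(1.1072) ≈ 0.88 dB
∠T = (19.80°) − (83.66° + 66.04° + 41.99°) = -171.89°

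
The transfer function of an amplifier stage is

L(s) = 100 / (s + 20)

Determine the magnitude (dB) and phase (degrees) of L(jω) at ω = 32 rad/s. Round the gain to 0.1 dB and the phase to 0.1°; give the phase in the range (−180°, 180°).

8.5 dB, -58.0°

At s = jω = j32:
pole (s+20): 20 + j32 → |·| = √(20²+32²) = √1424 ≈ 37.736, ∠ = arctan(32/20) ≈ 57.99°
|L| = 100 / 37.736 ≈ 2.65
Gain = 20 log₁₀(2.65) ≈ 8.46 dB
∠L = 0.00° − 57.99° = -57.99°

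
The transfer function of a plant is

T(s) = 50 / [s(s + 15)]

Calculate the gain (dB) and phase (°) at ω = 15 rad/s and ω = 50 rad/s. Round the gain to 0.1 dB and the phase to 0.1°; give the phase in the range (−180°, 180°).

At s = jω = j15:
pole (s+15): 15 + j15 → |·| = √(15²+15²) = √450 ≈ 21.213, ∠ = arctan(15/15) ≈ 45.00°
pole at origin: |s| = 15, ∠ = 90.00° (in denominator)
|T| = 50 / 318.19 ≈ 0.15714
Gain = 20 log₁₀(0.15714) ≈ -16.07 dB
∠T = 0.00° − 135.00° = -135.00°

At s = jω = j50:
pole (s+15): 15 + j50 → |·| = √(15²+50²) = √2725 ≈ 52.202, ∠ = arctan(50/15) ≈ 73.30°
pole at origin: |s| = 50, ∠ = 90.00° (in denominator)
|T| = 50 / 2610.1 ≈ 0.019156
Gain = 20 log₁₀(0.019156) ≈ -34.35 dB
∠T = 0.00° − 163.30° = -163.30°

ω = 15: -16.1 dB, -135.0°; ω = 50: -34.4 dB, -163.3°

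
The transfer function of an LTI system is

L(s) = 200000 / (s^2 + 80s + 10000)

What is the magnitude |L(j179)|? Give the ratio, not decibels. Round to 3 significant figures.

At s = jω = j179:
quadratic: (j179)² + 80·j179 + 10000 = -22041 + j14320 → |·| ≈ 26284, ∠ ≈ 146.99°
|L| = 200000 / 26284 ≈ 7.6092

7.61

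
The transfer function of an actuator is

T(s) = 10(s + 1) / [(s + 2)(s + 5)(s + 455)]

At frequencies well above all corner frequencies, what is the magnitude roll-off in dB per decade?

Each pole contributes −20 dB/decade at high frequency; each zero contributes +20 dB/decade.
Net: 1 zero(s) − 3 pole(s) → -40 dB/decade.

-40 dB/decade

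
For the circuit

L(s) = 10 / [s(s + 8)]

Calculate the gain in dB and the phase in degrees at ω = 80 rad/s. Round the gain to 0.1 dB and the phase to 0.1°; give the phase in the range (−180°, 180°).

At s = jω = j80:
pole (s+8): 8 + j80 → |·| = √(8²+80²) = √6464 ≈ 80.399, ∠ = arctan(80/8) ≈ 84.29°
pole at origin: |s| = 80, ∠ = 90.00° (in denominator)
|L| = 10 / 6431.9 ≈ 0.0015548
Gain = 20 log₁₀(0.0015548) ≈ -56.17 dB
∠L = 0.00° − 174.29° = -174.29°

-56.2 dB, -174.3°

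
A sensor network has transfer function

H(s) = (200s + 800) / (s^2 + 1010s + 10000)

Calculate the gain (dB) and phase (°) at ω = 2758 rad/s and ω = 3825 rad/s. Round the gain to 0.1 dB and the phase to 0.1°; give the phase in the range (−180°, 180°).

Substitute s = j2758:
Numerator: 200(j2758) + 800 = 800 + j551600
Denominator: (j2758)^2 + 1010(j2758) + 10000 = -7596564 + j2785580
|N| = √(800² + 551600²) ≈ 5.516e+05, ∠N ≈ 89.92°
|D| = √(7596564² + 2785580²) ≈ 8.0912e+06, ∠D ≈ 159.86°
|H| = 5.516e+05 / 8.0912e+06 ≈ 0.068173
Gain = 20 log₁₀(0.068173) ≈ -23.33 dB
∠H = 89.92° − 159.86° = -69.94°

Substitute s = j3825:
Numerator: 200(j3825) + 800 = 800 + j765000
Denominator: (j3825)^2 + 1010(j3825) + 10000 = -14620625 + j3863250
|N| = √(800² + 765000²) ≈ 7.65e+05, ∠N ≈ 89.94°
|D| = √(14620625² + 3863250²) ≈ 1.5122e+07, ∠D ≈ 165.20°
|H| = 7.65e+05 / 1.5122e+07 ≈ 0.050589
Gain = 20 log₁₀(0.050589) ≈ -25.92 dB
∠H = 89.94° − 165.20° = -75.26°

ω = 2758: -23.3 dB, -69.9°; ω = 3825: -25.9 dB, -75.3°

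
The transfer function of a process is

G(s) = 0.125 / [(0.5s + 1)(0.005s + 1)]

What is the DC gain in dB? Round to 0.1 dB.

G(0) = 0.125 · 1 / 1 = 0.125
20 log₁₀(0.125) ≈ -18.06 dB

-18.1 dB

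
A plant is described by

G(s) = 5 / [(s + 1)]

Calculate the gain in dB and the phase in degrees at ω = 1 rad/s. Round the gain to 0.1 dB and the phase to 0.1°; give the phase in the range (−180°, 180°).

At ω = 1 rad/s:
pole (1 + j1·1) = 1 + j1 → |·| ≈ 1.4142, ∠ ≈ 45.00°
|G| = 5 · 1 / (1.4142) ≈ 3.5356
Gain = 20 log₁₀(3.5356) ≈ 10.97 dB
∠G = (0°) − (45.00°) = -45.00°

11.0 dB, -45.0°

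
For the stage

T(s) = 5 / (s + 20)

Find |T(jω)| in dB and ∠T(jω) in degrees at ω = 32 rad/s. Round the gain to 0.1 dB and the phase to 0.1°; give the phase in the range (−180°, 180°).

At s = jω = j32:
pole (s+20): 20 + j32 → |·| = √(20²+32²) = √1424 ≈ 37.736, ∠ = arctan(32/20) ≈ 57.99°
|T| = 5 / 37.736 ≈ 0.1325
Gain = 20 log₁₀(0.1325) ≈ -17.56 dB
∠T = 0.00° − 57.99° = -57.99°

-17.6 dB, -58.0°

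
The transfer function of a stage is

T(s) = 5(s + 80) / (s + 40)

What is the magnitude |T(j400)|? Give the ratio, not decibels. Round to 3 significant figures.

At s = jω = j400:
zero (s+80): 80 + j400 → |·| = √(80²+400²) = √166400 ≈ 407.92, ∠ = arctan(400/80) ≈ 78.69°
pole (s+40): 40 + j400 → |·| = √(40²+400²) = √161600 ≈ 402, ∠ = arctan(400/40) ≈ 84.29°
|T| = 5 · 407.92 / 402 ≈ 5.0736

5.07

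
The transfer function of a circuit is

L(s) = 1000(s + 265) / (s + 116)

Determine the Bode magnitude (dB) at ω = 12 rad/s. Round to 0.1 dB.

At s = jω = j12:
zero (s+265): 265 + j12 → |·| = √(265²+12²) = √70369 ≈ 265.27, ∠ = arctan(12/265) ≈ 2.59°
pole (s+116): 116 + j12 → |·| = √(116²+12²) = √13600 ≈ 116.62, ∠ = arctan(12/116) ≈ 5.91°
|L| = 1000 · 265.27 / 116.62 ≈ 2274.7
Gain = 20 log₁₀(2274.7) ≈ 67.14 dB

67.1 dB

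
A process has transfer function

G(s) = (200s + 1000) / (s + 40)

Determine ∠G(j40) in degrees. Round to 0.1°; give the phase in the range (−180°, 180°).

37.9°

Substitute s = j40:
Numerator: 200(j40) + 1000 = 1000 + j8000
Denominator: (j40) + 40 = 40 + j40
|N| = √(1000² + 8000²) ≈ 8062.3, ∠N ≈ 82.87°
|D| = √(40² + 40²) ≈ 56.569, ∠D ≈ 45.00°
∠G = 82.87° − 45.00° = 37.87°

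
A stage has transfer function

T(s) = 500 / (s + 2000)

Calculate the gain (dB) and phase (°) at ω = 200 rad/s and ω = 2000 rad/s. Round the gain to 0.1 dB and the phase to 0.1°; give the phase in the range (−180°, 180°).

ω = 200: -12.1 dB, -5.7°; ω = 2000: -15.1 dB, -45.0°

Substitute s = j200:
Numerator: 500 = 500 + j0
Denominator: (j200) + 2000 = 2000 + j200
|N| = √(500² + 0²) ≈ 500, ∠N ≈ 0.00°
|D| = √(2000² + 200²) ≈ 2010, ∠D ≈ 5.71°
|T| = 500 / 2010 ≈ 0.24876
Gain = 20 log₁₀(0.24876) ≈ -12.08 dB
∠T = 0.00° − 5.71° = -5.71°

Substitute s = j2000:
Numerator: 500 = 500 + j0
Denominator: (j2000) + 2000 = 2000 + j2000
|N| = √(500² + 0²) ≈ 500, ∠N ≈ 0.00°
|D| = √(2000² + 2000²) ≈ 2828.4, ∠D ≈ 45.00°
|T| = 500 / 2828.4 ≈ 0.17678
Gain = 20 log₁₀(0.17678) ≈ -15.05 dB
∠T = 0.00° − 45.00° = -45.00°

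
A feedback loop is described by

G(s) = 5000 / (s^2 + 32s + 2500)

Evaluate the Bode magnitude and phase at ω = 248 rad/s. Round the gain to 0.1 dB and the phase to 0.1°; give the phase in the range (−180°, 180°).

-21.5 dB, -172.3°

At s = jω = j248:
quadratic: (j248)² + 32·j248 + 2500 = -59004 + j7936 → |·| ≈ 59535, ∠ ≈ 172.34°
|G| = 5000 / 59535 ≈ 0.083984
Gain = 20 log₁₀(0.083984) ≈ -21.52 dB
∠G = 0.00° − 172.34° = -172.34°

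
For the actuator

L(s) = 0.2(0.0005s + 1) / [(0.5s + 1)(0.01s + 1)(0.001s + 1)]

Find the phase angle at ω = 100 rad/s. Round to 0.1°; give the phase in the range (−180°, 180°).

At ω = 100 rad/s:
zero (1 + j100·0.0005) = 1 + j0.05 → |·| ≈ 1.0012, ∠ ≈ 2.86°
pole (1 + j100·0.5) = 1 + j50 → |·| ≈ 50.01, ∠ ≈ 88.85°
pole (1 + j100·0.01) = 1 + j1 → |·| ≈ 1.4142, ∠ ≈ 45.00°
pole (1 + j100·0.001) = 1 + j0.1 → |·| ≈ 1.005, ∠ ≈ 5.71°
∠L = (2.86°) − (88.85° + 45.00° + 5.71°) = -136.70°

-136.7°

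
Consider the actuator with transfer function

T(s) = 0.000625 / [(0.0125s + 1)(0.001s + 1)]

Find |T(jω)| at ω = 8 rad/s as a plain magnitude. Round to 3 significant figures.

0.000622

At ω = 8 rad/s:
pole (1 + j8·0.0125) = 1 + j0.1 → |·| ≈ 1.005, ∠ ≈ 5.71°
pole (1 + j8·0.001) = 1 + j0.008 → |·| ≈ 1, ∠ ≈ 0.46°
|T| = 0.000625 · 1 / (1.005 · 1) ≈ 0.00062189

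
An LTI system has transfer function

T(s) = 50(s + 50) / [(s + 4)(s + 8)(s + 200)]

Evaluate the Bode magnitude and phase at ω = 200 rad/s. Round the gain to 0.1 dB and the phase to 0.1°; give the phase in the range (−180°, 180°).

-60.8 dB, -145.6°

At s = jω = j200:
zero (s+50): 50 + j200 → |·| = √(50²+200²) = √42500 ≈ 206.16, ∠ = arctan(200/50) ≈ 75.96°
pole (s+4): 4 + j200 → |·| = √(4²+200²) = √40016 ≈ 200.04, ∠ = arctan(200/4) ≈ 88.85°
pole (s+8): 8 + j200 → |·| = √(8²+200²) = √40064 ≈ 200.16, ∠ = arctan(200/8) ≈ 87.71°
pole (s+200): 200 + j200 → |·| = √(200²+200²) = √80000 ≈ 282.84, ∠ = arctan(200/200) ≈ 45.00°
|T| = 50 · 206.16 / 1.1325e+07 ≈ 0.0009102
Gain = 20 log₁₀(0.0009102) ≈ -60.82 dB
∠T = 75.96° − 221.56° = -145.60°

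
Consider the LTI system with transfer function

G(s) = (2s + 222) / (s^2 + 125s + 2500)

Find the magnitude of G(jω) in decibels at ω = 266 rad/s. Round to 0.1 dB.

-42.4 dB

Substitute s = j266:
Numerator: 2(j266) + 222 = 222 + j532
Denominator: (j266)^2 + 125(j266) + 2500 = -68256 + j33250
|N| = √(222² + 532²) ≈ 576.46, ∠N ≈ 67.35°
|D| = √(68256² + 33250²) ≈ 75924, ∠D ≈ 154.03°
|G| = 576.46 / 75924 ≈ 0.0075926
Gain = 20 log₁₀(0.0075926) ≈ -42.39 dB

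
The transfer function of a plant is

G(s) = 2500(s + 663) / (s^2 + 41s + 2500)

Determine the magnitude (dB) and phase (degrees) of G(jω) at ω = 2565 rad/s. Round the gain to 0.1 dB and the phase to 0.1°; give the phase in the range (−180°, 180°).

At s = jω = j2565:
zero (s+663): 663 + j2565 → |·| = √(663²+2565²) = √7018794 ≈ 2649.3, ∠ = arctan(2565/663) ≈ 75.51°
quadratic: (j2565)² + 41·j2565 + 2500 = -6576725 + j105165 → |·| ≈ 6.5776e+06, ∠ ≈ 179.08°
|G| = 2500 · 2649.3 / 6.5776e+06 ≈ 1.0069
Gain = 20 log₁₀(1.0069) ≈ 0.06 dB
∠G = 75.51° − 179.08° = -103.57°

0.1 dB, -103.6°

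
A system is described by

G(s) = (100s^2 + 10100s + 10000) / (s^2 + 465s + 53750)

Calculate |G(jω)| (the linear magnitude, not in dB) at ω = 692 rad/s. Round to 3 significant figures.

Substitute s = j692:
Numerator: 100(j692)^2 + 10100(j692) + 10000 = -47876400 + j6989200
Denominator: (j692)^2 + 465(j692) + 53750 = -425114 + j321780
|N| = √(47876400² + 6989200²) ≈ 4.8384e+07, ∠N ≈ 171.69°
|D| = √(425114² + 321780²) ≈ 5.3316e+05, ∠D ≈ 142.88°
|G| = 4.8384e+07 / 5.3316e+05 ≈ 90.749

90.7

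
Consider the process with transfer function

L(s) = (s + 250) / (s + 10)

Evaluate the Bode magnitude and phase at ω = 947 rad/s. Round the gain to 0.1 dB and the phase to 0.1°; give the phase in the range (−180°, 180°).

Substitute s = j947:
Numerator: (j947) + 250 = 250 + j947
Denominator: (j947) + 10 = 10 + j947
|N| = √(250² + 947²) ≈ 979.44, ∠N ≈ 75.21°
|D| = √(10² + 947²) ≈ 947.05, ∠D ≈ 89.39°
|L| = 979.44 / 947.05 ≈ 1.0342
Gain = 20 log₁₀(1.0342) ≈ 0.29 dB
∠L = 75.21° − 89.39° = -14.18°

0.3 dB, -14.2°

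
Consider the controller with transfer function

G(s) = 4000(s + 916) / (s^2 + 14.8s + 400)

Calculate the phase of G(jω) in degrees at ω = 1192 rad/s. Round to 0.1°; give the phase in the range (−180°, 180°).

At s = jω = j1192:
zero (s+916): 916 + j1192 → |·| = √(916²+1192²) = √2259920 ≈ 1503.3, ∠ = arctan(1192/916) ≈ 52.46°
quadratic: (j1192)² + 14.8·j1192 + 400 = -1420464 + j17641.6 → |·| ≈ 1.4206e+06, ∠ ≈ 179.29°
∠G = 52.46° − 179.29° = -126.83°

-126.8°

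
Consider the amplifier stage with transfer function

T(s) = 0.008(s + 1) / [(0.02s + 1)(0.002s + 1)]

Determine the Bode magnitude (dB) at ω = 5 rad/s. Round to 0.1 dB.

At ω = 5 rad/s:
zero (1 + j5·1) = 1 + j5 → |·| ≈ 5.099, ∠ ≈ 78.69°
pole (1 + j5·0.02) = 1 + j0.1 → |·| ≈ 1.005, ∠ ≈ 5.71°
pole (1 + j5·0.002) = 1 + j0.01 → |·| ≈ 1, ∠ ≈ 0.57°
|T| = 0.008 · 5.099 / (1.005 · 1) ≈ 0.040589
Gain = 20 log₁₀(0.040589) ≈ -27.83 dB

-27.8 dB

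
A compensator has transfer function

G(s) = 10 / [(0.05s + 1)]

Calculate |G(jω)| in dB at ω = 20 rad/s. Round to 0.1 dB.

At ω = 20 rad/s:
pole (1 + j20·0.05) = 1 + j1 → |·| ≈ 1.4142, ∠ ≈ 45.00°
|G| = 10 · 1 / (1.4142) ≈ 7.0711
Gain = 20 log₁₀(7.0711) ≈ 16.99 dB

17.0 dB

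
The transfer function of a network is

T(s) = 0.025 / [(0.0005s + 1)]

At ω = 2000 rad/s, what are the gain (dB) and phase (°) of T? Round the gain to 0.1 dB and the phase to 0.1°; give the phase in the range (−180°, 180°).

At ω = 2000 rad/s:
pole (1 + j2000·0.0005) = 1 + j1 → |·| ≈ 1.4142, ∠ ≈ 45.00°
|T| = 0.025 · 1 / (1.4142) ≈ 0.017678
Gain = 20 log₁₀(0.017678) ≈ -35.05 dB
∠T = (0°) − (45.00°) = -45.00°

-35.1 dB, -45.0°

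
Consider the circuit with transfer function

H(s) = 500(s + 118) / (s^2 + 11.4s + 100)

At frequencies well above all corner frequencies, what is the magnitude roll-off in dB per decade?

-20 dB/decade

Each pole contributes −20 dB/decade at high frequency; each zero contributes +20 dB/decade.
Net: 1 zero(s) − 2 pole(s) → -20 dB/decade.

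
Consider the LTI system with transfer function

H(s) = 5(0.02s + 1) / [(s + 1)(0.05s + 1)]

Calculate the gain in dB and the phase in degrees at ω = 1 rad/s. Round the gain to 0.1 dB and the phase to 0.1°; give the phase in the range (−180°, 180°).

11.0 dB, -46.7°

At ω = 1 rad/s:
zero (1 + j1·0.02) = 1 + j0.02 → |·| ≈ 1.0002, ∠ ≈ 1.15°
pole (1 + j1·1) = 1 + j1 → |·| ≈ 1.4142, ∠ ≈ 45.00°
pole (1 + j1·0.05) = 1 + j0.05 → |·| ≈ 1.0012, ∠ ≈ 2.86°
|H| = 5 · 1.0002 / (1.4142 · 1.0012) ≈ 3.532
Gain = 20 log₁₀(3.532) ≈ 10.96 dB
∠H = (1.15°) − (45.00° + 2.86°) = -46.71°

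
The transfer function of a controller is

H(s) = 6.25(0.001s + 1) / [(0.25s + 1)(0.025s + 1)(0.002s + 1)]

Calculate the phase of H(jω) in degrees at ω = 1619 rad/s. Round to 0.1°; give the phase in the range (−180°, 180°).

167.0°

At ω = 1619 rad/s:
zero (1 + j1619·0.001) = 1 + j1.619 → |·| ≈ 1.9029, ∠ ≈ 58.30°
pole (1 + j1619·0.25) = 1 + j404.75 → |·| ≈ 404.75, ∠ ≈ 89.86°
pole (1 + j1619·0.025) = 1 + j40.475 → |·| ≈ 40.487, ∠ ≈ 88.58°
pole (1 + j1619·0.002) = 1 + j3.238 → |·| ≈ 3.3889, ∠ ≈ 72.84°
∠H = (58.30°) − (89.86° + 88.58° + 72.84°) = -192.98° ≡ 167.02° (principal value)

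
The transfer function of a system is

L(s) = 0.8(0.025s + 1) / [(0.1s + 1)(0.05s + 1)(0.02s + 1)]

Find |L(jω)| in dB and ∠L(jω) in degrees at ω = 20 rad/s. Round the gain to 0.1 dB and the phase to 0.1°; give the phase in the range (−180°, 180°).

-11.6 dB, -103.7°

At ω = 20 rad/s:
zero (1 + j20·0.025) = 1 + j0.5 → |·| ≈ 1.118, ∠ ≈ 26.57°
pole (1 + j20·0.1) = 1 + j2 → |·| ≈ 2.2361, ∠ ≈ 63.43°
pole (1 + j20·0.05) = 1 + j1 → |·| ≈ 1.4142, ∠ ≈ 45.00°
pole (1 + j20·0.02) = 1 + j0.4 → |·| ≈ 1.077, ∠ ≈ 21.80°
|L| = 0.8 · 1.118 / (2.2361 · 1.4142 · 1.077) ≈ 0.26261
Gain = 20 log₁₀(0.26261) ≈ -11.61 dB
∠L = (26.57°) − (63.43° + 45.00° + 21.80°) = -103.66°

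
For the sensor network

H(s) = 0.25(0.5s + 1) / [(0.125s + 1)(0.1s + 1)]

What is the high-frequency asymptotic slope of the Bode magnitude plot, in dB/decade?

-20 dB/decade

Each pole contributes −20 dB/decade at high frequency; each zero contributes +20 dB/decade.
Net: 1 zero(s) − 2 pole(s) → -20 dB/decade.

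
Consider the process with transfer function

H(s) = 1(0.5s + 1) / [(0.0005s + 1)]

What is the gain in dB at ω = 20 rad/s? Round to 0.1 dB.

At ω = 20 rad/s:
zero (1 + j20·0.5) = 1 + j10 → |·| ≈ 10.05, ∠ ≈ 84.29°
pole (1 + j20·0.0005) = 1 + j0.01 → |·| ≈ 1, ∠ ≈ 0.57°
|H| = 1 · 10.05 / (1) ≈ 10.05
Gain = 20 log₁₀(10.05) ≈ 20.04 dB

20.0 dB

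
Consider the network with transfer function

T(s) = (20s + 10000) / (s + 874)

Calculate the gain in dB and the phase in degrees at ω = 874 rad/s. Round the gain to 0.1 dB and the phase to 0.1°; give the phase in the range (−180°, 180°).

Substitute s = j874:
Numerator: 20(j874) + 10000 = 10000 + j17480
Denominator: (j874) + 874 = 874 + j874
|N| = √(10000² + 17480²) ≈ 20138, ∠N ≈ 60.23°
|D| = √(874² + 874²) ≈ 1236, ∠D ≈ 45.00°
|T| = 20138 / 1236 ≈ 16.293
Gain = 20 log₁₀(16.293) ≈ 24.24 dB
∠T = 60.23° − 45.00° = 15.23°

24.2 dB, 15.2°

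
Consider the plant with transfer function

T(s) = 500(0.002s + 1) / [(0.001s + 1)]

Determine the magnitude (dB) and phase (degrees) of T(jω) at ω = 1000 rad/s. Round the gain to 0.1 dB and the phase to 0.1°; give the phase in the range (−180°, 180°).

At ω = 1000 rad/s:
zero (1 + j1000·0.002) = 1 + j2 → |·| ≈ 2.2361, ∠ ≈ 63.43°
pole (1 + j1000·0.001) = 1 + j1 → |·| ≈ 1.4142, ∠ ≈ 45.00°
|T| = 500 · 2.2361 / (1.4142) ≈ 790.59
Gain = 20 log₁₀(790.59) ≈ 57.96 dB
∠T = (63.43°) − (45.00°) = 18.43°

58.0 dB, 18.4°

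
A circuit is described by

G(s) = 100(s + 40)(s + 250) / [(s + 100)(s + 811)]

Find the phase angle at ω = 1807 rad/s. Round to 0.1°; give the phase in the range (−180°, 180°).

At s = jω = j1807:
zero (s+40): 40 + j1807 → |·| = √(40²+1807²) = √3266849 ≈ 1807.4, ∠ = arctan(1807/40) ≈ 88.73°
zero (s+250): 250 + j1807 → |·| = √(250²+1807²) = √3327749 ≈ 1824.2, ∠ = arctan(1807/250) ≈ 82.12°
pole (s+100): 100 + j1807 → |·| = √(100²+1807²) = √3275249 ≈ 1809.8, ∠ = arctan(1807/100) ≈ 86.83°
pole (s+811): 811 + j1807 → |·| = √(811²+1807²) = √3922970 ≈ 1980.6, ∠ = arctan(1807/811) ≈ 65.83°
∠G = 170.85° − 152.66° = 18.19°

18.2°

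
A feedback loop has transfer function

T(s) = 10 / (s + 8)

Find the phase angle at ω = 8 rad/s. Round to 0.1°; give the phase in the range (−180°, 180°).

At s = jω = j8:
pole (s+8): 8 + j8 → |·| = √(8²+8²) = √128 ≈ 11.314, ∠ = arctan(8/8) ≈ 45.00°
∠T = 0.00° − 45.00° = -45.00°

-45.0°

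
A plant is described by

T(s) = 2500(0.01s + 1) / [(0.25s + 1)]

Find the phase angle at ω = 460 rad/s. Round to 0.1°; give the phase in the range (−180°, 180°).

-11.8°

At ω = 460 rad/s:
zero (1 + j460·0.01) = 1 + j4.6 → |·| ≈ 4.7074, ∠ ≈ 77.74°
pole (1 + j460·0.25) = 1 + j115 → |·| ≈ 115, ∠ ≈ 89.50°
∠T = (77.74°) − (89.50°) = -11.76°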